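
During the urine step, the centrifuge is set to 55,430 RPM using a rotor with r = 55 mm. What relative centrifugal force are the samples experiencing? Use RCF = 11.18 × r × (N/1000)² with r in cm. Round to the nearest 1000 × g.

RCF ≈ 189000 ×g

r = 55 mm = 5.5 cm
RCF = 11.18 × 5.5 × (55.43)² = 11.18 × 5.5 × 3,072.4849 ≈ 188,927.1 × g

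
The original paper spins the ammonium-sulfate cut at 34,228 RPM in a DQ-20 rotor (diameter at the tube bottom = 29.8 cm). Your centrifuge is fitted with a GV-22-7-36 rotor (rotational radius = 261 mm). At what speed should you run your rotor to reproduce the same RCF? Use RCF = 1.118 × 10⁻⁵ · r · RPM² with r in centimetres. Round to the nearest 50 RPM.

Original rotor: r = 29.8 / 2 = 14.9 cm
RCF = 1.118 × 10⁻⁵ × r × N²
RCF_original = 1.118 × 10⁻⁵ × 14.9 × (34228)² = 1.118 × 10⁻⁵ × 14.9 × 1,171,555,984 ≈ 195,160.1 × g
Your rotor: r = 261 mm = 26.1 cm
195,160.1 = 1.118 × 10⁻⁵ × 26.1 × N²
N² = 195,160.1 / (29.1798 × 10⁻⁵) = 668,819,183
N ≈ √668,819,183 ≈ 25,861.5

≈ 25850 RPM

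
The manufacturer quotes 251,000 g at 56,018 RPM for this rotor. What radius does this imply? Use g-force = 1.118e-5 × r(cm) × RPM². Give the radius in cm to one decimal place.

7.2 cm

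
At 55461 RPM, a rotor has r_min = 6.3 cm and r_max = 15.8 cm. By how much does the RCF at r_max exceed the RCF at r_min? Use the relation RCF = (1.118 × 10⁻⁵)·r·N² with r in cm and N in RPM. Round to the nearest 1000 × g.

≈ 327000 g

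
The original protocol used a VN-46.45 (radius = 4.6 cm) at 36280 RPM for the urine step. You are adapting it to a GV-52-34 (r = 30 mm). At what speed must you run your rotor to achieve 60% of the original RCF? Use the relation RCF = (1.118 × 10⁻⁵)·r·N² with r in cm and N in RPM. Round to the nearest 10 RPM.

RCF_original = 1.118 × 10⁻⁵ × 4.6 × (36280)² = 1.118 × 10⁻⁵ × 4.6 × 1,316,238,400 ≈ 67,691.5 × g
Target RCF = 0.6 × 67,691.5 ≈ 40,614.9 × g
Your rotor: r = 30 mm = 3.0 cm
40,614.9 = 1.118 × 10⁻⁵ × 3 × N²
N² = 40,614.9 / (3.354 × 10⁻⁵) = 1,210,939,177
N ≈ √1,210,939,177 ≈ 34,798.6

≈ 34800 RPM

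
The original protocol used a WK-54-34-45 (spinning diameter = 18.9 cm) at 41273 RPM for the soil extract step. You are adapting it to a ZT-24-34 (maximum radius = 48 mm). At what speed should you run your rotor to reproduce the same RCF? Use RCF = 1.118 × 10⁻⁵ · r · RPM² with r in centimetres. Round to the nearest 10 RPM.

Original rotor: r = 18.9 / 2 = 9.45 cm
RCF_original = 1.118 × 10⁻⁵ × 9.45 × (41273)² = 1.118 × 10⁻⁵ × 9.45 × 1,703,460,529 ≈ 179,972.3 × g
Your rotor: r = 48 mm = 4.8 cm
179,972.3 = 1.118 × 10⁻⁵ × 4.8 × N²
N² = 179,972.3 / (5.3664 × 10⁻⁵) = 3,353,687,761
N ≈ √3,353,687,761 ≈ 57,911.0

57910 RPM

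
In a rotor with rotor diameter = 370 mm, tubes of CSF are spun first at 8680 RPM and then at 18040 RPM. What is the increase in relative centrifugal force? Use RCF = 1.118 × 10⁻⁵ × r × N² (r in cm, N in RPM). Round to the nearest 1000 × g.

r = 370 mm / 2 = 185 mm = 18.5 cm
RCF₁ = 1.118 × 10⁻⁵ × 18.5 × (8680)² = 1.118 × 10⁻⁵ × 18.5 × 75,342,400 ≈ 15,583.1 × g
RCF₂ = 1.118 × 10⁻⁵ × 18.5 × (18040)² = 1.118 × 10⁻⁵ × 18.5 × 325,441,600 ≈ 67,311.1 × g
Increase = 67,311.1 − 15,583.1 = 51,728

52000 g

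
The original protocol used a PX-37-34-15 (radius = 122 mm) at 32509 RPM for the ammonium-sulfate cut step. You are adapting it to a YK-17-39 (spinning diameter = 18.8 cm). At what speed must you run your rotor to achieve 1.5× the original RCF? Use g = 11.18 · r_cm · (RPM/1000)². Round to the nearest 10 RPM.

Original rotor: r = 122 mm = 12.2 cm
RCF = 11.18 × r × (N/1000)²
RCF_original = 11.18 × 12.2 × (32.509)² = 11.18 × 12.2 × 1,056.835081 ≈ 144,148.1 × g
Target RCF = 1.5 × 144,148.1 ≈ 216,222.2 × g
Your rotor: r = 18.8 / 2 = 9.4 cm
216,222.2 = 11.18 × 9.4 × (N/1000)²
(N/1000)² = 216,222.2 / 105.092 = 2057.456
N = 1000 × √2057.456 ≈ 45,359.2

≈ 45360 RPM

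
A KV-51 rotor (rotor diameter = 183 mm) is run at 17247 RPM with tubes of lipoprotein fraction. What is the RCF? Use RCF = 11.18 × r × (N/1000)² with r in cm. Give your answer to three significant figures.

≈ 30400 x g

r = 183 mm / 2 = 91.5 mm = 9.15 cm
RCF = 11.18 × r × (N/1000)²
RCF = 11.18 × 9.15 × (17.247)² = 11.18 × 9.15 × 297.459009 ≈ 30,429.2 × g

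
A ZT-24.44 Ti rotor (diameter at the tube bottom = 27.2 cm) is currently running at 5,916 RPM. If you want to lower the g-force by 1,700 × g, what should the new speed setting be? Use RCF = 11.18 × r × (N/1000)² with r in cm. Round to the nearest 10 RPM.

≈ 4880 RPM

r = 27.2 / 2 = 13.6 cm
Current RCF = 11.18 × 13.6 × (5.916)² = 11.18 × 13.6 × 34.999056 ≈ 5,321.5 × g
Target RCF = 5,321.5 − 1,700 = 3,621.5 × g
(N/1000)² = 3,621.5 / 152.048 = 23.81814
N = 1000 × √23.81814 ≈ 4,880.4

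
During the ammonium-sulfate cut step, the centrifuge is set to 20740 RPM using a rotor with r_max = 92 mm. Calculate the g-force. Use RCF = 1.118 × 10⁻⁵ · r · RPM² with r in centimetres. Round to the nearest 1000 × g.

r = 92 mm = 9.2 cm
RCF = 1.118 × 10⁻⁵ × 9.2 × (20740)² = 1.118 × 10⁻⁵ × 9.2 × 430,147,600 ≈ 44,243.3 × g

RCF ≈ 44000 ×g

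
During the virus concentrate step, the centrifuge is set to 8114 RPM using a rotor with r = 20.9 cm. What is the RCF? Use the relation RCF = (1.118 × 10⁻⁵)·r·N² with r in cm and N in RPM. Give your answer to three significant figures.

15400 g

RCF = 1.118 × 10⁻⁵ × 20.9 × (8114)² = 1.118 × 10⁻⁵ × 20.9 × 65,836,996 ≈ 15,383.6 × g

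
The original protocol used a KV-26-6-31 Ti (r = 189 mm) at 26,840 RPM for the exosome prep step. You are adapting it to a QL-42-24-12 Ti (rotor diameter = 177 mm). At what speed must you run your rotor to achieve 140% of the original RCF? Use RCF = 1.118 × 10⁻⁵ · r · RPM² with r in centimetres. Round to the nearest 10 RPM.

≈ 46410 RPM

Original rotor: r = 189 mm = 18.9 cm
RCF_original = 1.118 × 10⁻⁵ × 18.9 × (26840)² = 1.118 × 10⁻⁵ × 18.9 × 720,385,600 ≈ 152,218.9 × g
Target RCF = 1.4 × 152,218.9 ≈ 213,106.5 × g
Your rotor: r = 177 mm / 2 = 88.5 mm = 8.85 cm
213,106.5 = 1.118 × 10⁻⁵ × 8.85 × N²
N² = 213,106.5 / (9.8943 × 10⁻⁵) = 2,153,830,994
N ≈ √2,153,830,994 ≈ 46,409.4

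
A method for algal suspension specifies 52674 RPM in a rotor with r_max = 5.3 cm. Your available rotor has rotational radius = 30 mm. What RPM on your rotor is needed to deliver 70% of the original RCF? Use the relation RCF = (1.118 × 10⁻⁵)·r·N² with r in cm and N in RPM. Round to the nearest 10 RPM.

≈ 58580 RPM

RCF_original = 1.118 × 10⁻⁵ × 5.3 × (52674)² = 1.118 × 10⁻⁵ × 5.3 × 2,774,550,276 ≈ 164,403.2 × g
Target RCF = 0.7 × 164,403.2 ≈ 115,082.2 × g
Your rotor: r = 30 mm = 3.0 cm
115,082.2 = 1.118 × 10⁻⁵ × 3 × N²
N² = 115,082.2 / (3.354 × 10⁻⁵) = 3,431,192,606
N ≈ √3,431,192,606 ≈ 58,576.4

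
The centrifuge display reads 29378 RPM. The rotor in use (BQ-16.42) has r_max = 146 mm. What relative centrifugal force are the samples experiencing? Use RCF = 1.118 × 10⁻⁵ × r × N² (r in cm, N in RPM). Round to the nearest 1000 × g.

141000 × g

r = 146 mm = 14.6 cm
RCF = 1.118 × 10⁻⁵ × 14.6 × (29378)² = 1.118 × 10⁻⁵ × 14.6 × 863,066,884 ≈ 140,876.7 × g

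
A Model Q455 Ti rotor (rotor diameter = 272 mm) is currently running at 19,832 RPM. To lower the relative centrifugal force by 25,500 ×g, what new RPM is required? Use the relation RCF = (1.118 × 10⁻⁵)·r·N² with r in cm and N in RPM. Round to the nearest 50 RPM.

r = 272 mm / 2 = 136 mm = 13.6 cm
Current RCF = 1.118 × 10⁻⁵ × 13.6 × (19832)² = 1.118 × 10⁻⁵ × 13.6 × 393,308,224 ≈ 59,801.7 × g
Target RCF = 59,801.7 − 25,500 = 34,301.7 × g
N² = 34,301.7 / (15.2048 × 10⁻⁵) = 225,597,838
N ≈ √225,597,838 ≈ 15,019.9

≈ 15000 RPM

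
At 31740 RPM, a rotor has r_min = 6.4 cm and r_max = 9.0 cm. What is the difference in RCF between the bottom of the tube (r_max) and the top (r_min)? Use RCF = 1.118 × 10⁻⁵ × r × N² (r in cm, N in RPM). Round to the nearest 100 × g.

RCF_max = 1.118 × 10⁻⁵ × 9 × (31740)² = 1.118 × 10⁻⁵ × 9 × 1,007,427,600 ≈ 101,367.4 × g
RCF_min = 1.118 × 10⁻⁵ × 6.4 × (31740)² = 1.118 × 10⁻⁵ × 6.4 × 1,007,427,600 ≈ 72,083.5 × g
ΔRCF = 101,367.4 − 72,083.5 = 29,283.9

≈ 29300 x g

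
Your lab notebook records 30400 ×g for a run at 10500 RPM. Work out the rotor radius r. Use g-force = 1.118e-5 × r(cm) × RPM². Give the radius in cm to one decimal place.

RCF = 1.118 × 10⁻⁵ × r × N²
30400 = 1.118 × 10⁻⁵ × r × (10500)²
r = 30400 / (1.118 × 10⁻⁵ × 110,250,000) = 30400 / 1232.595 ≈ 24.663 cm

r ≈ 24.7 cm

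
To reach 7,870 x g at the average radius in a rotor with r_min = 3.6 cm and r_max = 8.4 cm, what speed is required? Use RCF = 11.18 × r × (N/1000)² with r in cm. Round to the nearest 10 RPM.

≈ 10830 RPM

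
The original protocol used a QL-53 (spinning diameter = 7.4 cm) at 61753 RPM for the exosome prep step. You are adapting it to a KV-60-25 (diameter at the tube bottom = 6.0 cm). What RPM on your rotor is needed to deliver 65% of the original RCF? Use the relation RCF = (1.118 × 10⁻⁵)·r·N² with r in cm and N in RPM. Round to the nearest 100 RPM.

≈ 55300 RPM

Original rotor: r = 7.4 / 2 = 3.7 cm
RCF_original = 1.118 × 10⁻⁵ × 3.7 × (61753)² = 1.118 × 10⁻⁵ × 3.7 × 3,813,433,009 ≈ 157,746.5 × g
Target RCF = 0.65 × 157,746.5 ≈ 102,535.2 × g
Your rotor: r = 6.0 / 2 = 3 cm
102,535.2 = 1.118 × 10⁻⁵ × 3 × N²
N² = 102,535.2 / (3.354 × 10⁻⁵) = 3,057,101,968
N ≈ √3,057,101,968 ≈ 55,291.1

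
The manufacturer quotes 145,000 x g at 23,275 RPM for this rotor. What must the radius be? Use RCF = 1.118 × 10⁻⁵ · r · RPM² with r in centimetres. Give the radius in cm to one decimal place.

r ≈ 23.9 cm

145000 = 1.118 × 10⁻⁵ × r × (23275)²
r = 145000 / (1.118 × 10⁻⁵ × 541,725,625) = 145000 / 6056.492 ≈ 23.941 cm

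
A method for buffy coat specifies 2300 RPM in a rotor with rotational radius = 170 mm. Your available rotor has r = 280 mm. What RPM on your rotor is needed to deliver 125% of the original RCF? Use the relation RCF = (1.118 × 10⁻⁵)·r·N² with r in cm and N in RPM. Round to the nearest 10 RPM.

≈ 2000 RPM

Original rotor: r = 170 mm = 17.0 cm
RCF = 1.118 × 10⁻⁵ × r × N²
RCF_original = 1.118 × 10⁻⁵ × 17 × (2300)² = 1.118 × 10⁻⁵ × 17 × 5,290,000 ≈ 1,005.4 × g
Target RCF = 1.25 × 1,005.4 ≈ 1,256.8 × g
Your rotor: r = 280 mm = 28.0 cm
1,256.8 = 1.118 × 10⁻⁵ × 28 × N²
N² = 1,256.8 / (31.304 × 10⁻⁵) = 4,014,822
N ≈ √4,014,822 ≈ 2,003.7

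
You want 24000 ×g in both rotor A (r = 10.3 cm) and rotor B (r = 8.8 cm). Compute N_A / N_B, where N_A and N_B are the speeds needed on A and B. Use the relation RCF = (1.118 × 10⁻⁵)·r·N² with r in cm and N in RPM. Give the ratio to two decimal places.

At fixed RCF, N ∝ 1/√r, so N_A/N_B = √(r_B/r_A) = √(8.8/10.3) = √0.854369 = 0.9243.

0.92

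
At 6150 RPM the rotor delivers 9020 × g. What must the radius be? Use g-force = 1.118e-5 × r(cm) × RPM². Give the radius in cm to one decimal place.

r ≈ 21.3 cm

9020 = 1.118 × 10⁻⁵ × r × (6150)²
r = 9020 / (1.118 × 10⁻⁵ × 37,822,500) = 9020 / 422.8555 ≈ 21.331 cm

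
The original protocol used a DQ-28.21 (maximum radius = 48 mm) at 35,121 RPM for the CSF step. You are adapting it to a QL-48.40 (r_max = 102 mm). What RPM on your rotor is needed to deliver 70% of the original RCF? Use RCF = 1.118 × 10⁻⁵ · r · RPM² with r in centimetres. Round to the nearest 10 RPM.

20160 RPM

Original rotor: r = 48 mm = 4.8 cm
RCF_original = 1.118 × 10⁻⁵ × 4.8 × (35121)² = 1.118 × 10⁻⁵ × 4.8 × 1,233,484,641 ≈ 66,193.7 × g
Target RCF = 0.7 × 66,193.7 ≈ 46,335.6 × g
Your rotor: r = 102 mm = 10.2 cm
46,335.6 = 1.118 × 10⁻⁵ × 10.2 × N²
N² = 46,335.6 / (11.4036 × 10⁻⁵) = 406,324,319
N ≈ √406,324,319 ≈ 20,157.5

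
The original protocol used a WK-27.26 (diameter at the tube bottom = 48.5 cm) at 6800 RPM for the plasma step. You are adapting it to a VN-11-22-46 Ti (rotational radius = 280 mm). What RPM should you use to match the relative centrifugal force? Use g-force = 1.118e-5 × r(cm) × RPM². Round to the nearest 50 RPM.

≈ 6350 RPM

Original rotor: r = 48.5 / 2 = 24.25 cm
RCF_original = 1.118 × 10⁻⁵ × 24.25 × (6800)² = 1.118 × 10⁻⁵ × 24.25 × 46,240,000 ≈ 12,536.4 × g
Your rotor: r = 280 mm = 28.0 cm
12,536.4 = 1.118 × 10⁻⁵ × 28 × N²
N² = 12,536.4 / (31.304 × 10⁻⁵) = 40,047,278
N ≈ √40,047,278 ≈ 6,328.3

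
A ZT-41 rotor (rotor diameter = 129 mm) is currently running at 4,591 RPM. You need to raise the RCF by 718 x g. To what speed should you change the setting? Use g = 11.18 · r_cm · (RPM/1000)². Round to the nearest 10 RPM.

N₂ ≈ 5570 RPM

r = 129 mm / 2 = 64.5 mm = 6.45 cm
Current RCF = 11.18 × 6.45 × (4.591)² = 11.18 × 6.45 × 21.077281 ≈ 1,519.9 × g
Target RCF = 1,519.9 + 718 = 2,237.9 × g
(N/1000)² = 2,237.9 / 72.111 = 31.0341
N = 1000 × √31.0341 ≈ 5,570.8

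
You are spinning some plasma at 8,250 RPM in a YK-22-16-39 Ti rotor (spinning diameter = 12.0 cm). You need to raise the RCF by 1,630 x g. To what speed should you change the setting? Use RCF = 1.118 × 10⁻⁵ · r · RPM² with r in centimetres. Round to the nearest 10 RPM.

N₂ ≈ 9610 RPM

r = 12.0 / 2 = 6 cm
Current RCF = 1.118 × 10⁻⁵ × 6 × (8250)² = 1.118 × 10⁻⁵ × 6 × 68,062,500 ≈ 4,565.6 × g
Target RCF = 4,565.6 + 1,630 = 6,195.6 × g
N² = 6,195.6 / (6.708 × 10⁻⁵) = 92,361,360
N ≈ √92,361,360 ≈ 9,610.5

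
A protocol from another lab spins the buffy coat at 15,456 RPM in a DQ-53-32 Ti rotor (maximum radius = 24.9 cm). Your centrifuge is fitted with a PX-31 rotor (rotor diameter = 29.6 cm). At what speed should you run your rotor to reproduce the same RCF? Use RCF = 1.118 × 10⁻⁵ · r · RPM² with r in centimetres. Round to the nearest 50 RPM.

RCF_original = 1.118 × 10⁻⁵ × 24.9 × (15456)² = 1.118 × 10⁻⁵ × 24.9 × 238,887,936 ≈ 66,502.1 × g
Your rotor: r = 29.6 / 2 = 14.8 cm
66,502.1 = 1.118 × 10⁻⁵ × 14.8 × N²
N² = 66,502.1 / (16.5464 × 10⁻⁵) = 401,912,803
N ≈ √401,912,803 ≈ 20,047.8

20050 RPM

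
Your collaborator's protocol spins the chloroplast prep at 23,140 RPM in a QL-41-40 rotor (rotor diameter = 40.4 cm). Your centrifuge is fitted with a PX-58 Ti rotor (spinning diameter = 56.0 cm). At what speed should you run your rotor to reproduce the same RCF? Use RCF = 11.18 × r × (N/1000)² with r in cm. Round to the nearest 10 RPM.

Original rotor: r = 40.4 / 2 = 20.2 cm
RCF_original = 11.18 × 20.2 × (23.14)² = 11.18 × 20.2 × 535.4596 ≈ 120,926.1 × g
Your rotor: r = 56.0 / 2 = 28 cm
120,926.1 = 11.18 × 28 × (N/1000)²
(N/1000)² = 120,926.1 / 313.04 = 386.296
N = 1000 × √386.296 ≈ 19,654.4

≈ 19650 RPM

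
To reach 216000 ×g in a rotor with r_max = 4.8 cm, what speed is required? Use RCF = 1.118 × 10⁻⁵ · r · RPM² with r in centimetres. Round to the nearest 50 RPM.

63450 RPM

216,000 = 1.118 × 10⁻⁵ × 4.8 × N²
N² = 216,000 / (5.3664 × 10⁻⁵) = 4,025,044,723
N ≈ √4,025,044,723 ≈ 63,443.2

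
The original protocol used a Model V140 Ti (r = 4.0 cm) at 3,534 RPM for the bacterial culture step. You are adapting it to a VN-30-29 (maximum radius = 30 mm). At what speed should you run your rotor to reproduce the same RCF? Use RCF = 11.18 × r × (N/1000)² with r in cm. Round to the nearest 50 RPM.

RCF_original = 11.18 × 4 × (3.534)² = 11.18 × 4 × 12.489156 ≈ 558.5 × g
Your rotor: r = 30 mm = 3.0 cm
558.5 = 11.18 × 3 × (N/1000)²
(N/1000)² = 558.5 / 33.54 = 16.65176
N = 1000 × √16.65176 ≈ 4,080.7

≈ 4100 RPM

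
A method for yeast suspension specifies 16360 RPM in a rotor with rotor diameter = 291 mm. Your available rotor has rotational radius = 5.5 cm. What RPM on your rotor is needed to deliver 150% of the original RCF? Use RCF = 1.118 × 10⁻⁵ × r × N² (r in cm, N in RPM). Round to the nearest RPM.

≈ 32590 RPM

Original rotor: r = 291 mm / 2 = 145.5 mm = 14.55 cm
RCF_original = 1.118 × 10⁻⁵ × 14.55 × (16360)² = 1.118 × 10⁻⁵ × 14.55 × 267,649,600 ≈ 43,538.3 × g
Target RCF = 1.5 × 43,538.3 ≈ 65,307.5 × g
65,307.5 = 1.118 × 10⁻⁵ × 5.5 × N²
N² = 65,307.5 / (6.149 × 10⁻⁵) = 1,062,083,266
N ≈ √1,062,083,266 ≈ 32,589.6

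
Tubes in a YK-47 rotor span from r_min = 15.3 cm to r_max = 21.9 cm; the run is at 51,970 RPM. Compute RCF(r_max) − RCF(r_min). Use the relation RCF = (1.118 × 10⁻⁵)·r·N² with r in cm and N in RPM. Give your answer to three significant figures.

≈ 199000 × g

ΔRCF = 1.118 × 10⁻⁵ × (r_max − r_min) × N² = 1.118 × 10⁻⁵ × 6.6 × 2,700,880,900 ≈ 199,292.6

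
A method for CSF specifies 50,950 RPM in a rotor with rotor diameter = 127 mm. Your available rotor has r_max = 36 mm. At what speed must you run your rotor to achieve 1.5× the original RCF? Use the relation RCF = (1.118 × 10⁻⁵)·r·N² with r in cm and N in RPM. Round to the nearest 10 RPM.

82880 RPM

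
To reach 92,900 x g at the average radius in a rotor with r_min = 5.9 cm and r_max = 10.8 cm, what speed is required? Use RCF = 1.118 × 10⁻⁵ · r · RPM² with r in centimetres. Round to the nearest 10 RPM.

r_avg = (5.9 + 10.8) / 2 = 8.35 cm
RCF = 1.118 × 10⁻⁵ × r × N²
92,900 = 1.118 × 10⁻⁵ × 8.35 × N²
N² = 92,900 / (9.3353 × 10⁻⁵) = 995,147,451
N ≈ √995,147,451 ≈ 31,546.0

31550 RPM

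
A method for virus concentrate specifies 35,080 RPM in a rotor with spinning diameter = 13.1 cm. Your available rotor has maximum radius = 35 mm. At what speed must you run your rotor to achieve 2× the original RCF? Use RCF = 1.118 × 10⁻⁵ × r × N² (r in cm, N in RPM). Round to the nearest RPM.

Original rotor: r = 13.1 / 2 = 6.55 cm
RCF_original = 1.118 × 10⁻⁵ × 6.55 × (35080)² = 1.118 × 10⁻⁵ × 6.55 × 1,230,606,400 ≈ 90,116.1 × g
Target RCF = 2 × 90,116.1 ≈ 180,232.2 × g
Your rotor: r = 35 mm = 3.5 cm
180,232.2 = 1.118 × 10⁻⁵ × 3.5 × N²
N² = 180,232.2 / (3.913 × 10⁻⁵) = 4,605,985,178
N ≈ √4,605,985,178 ≈ 67,867.4

67867 RPM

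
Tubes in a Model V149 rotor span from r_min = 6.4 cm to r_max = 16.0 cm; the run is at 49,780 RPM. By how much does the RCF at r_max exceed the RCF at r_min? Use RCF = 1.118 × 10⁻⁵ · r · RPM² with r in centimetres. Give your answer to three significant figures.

RCF_max = 1.118 × 10⁻⁵ × 16 × (49780)² = 1.118 × 10⁻⁵ × 16 × 2,478,048,400 ≈ 443,273.3 × g
RCF_min = 1.118 × 10⁻⁵ × 6.4 × (49780)² = 1.118 × 10⁻⁵ × 6.4 × 2,478,048,400 ≈ 177,309.3 × g
ΔRCF = 443,273.3 − 177,309.3 = 265,964

266000 ×g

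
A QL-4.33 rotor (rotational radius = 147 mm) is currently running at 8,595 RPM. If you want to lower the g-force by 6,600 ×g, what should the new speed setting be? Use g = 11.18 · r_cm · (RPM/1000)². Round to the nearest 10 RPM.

5810 RPM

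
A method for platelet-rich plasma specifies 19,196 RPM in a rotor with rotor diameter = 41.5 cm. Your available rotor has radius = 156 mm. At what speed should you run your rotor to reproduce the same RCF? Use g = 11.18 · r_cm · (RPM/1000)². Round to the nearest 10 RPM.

22140 RPM

Original rotor: r = 41.5 / 2 = 20.75 cm
RCF = 11.18 × r × (N/1000)²
RCF_original = 11.18 × 20.75 × (19.196)² = 11.18 × 20.75 × 368.486416 ≈ 85,483.3 × g
Your rotor: r = 156 mm = 15.6 cm
85,483.3 = 11.18 × 15.6 × (N/1000)²
(N/1000)² = 85,483.3 / 174.408 = 490.1341
N = 1000 × √490.1341 ≈ 22,139.0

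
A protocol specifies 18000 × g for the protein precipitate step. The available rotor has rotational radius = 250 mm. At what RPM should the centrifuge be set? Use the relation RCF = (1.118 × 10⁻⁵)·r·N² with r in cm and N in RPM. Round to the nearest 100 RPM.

8000 RPM

r = 250 mm = 25.0 cm
RCF = 1.118 × 10⁻⁵ × r × N²
18,000 = 1.118 × 10⁻⁵ × 25 × N²
N² = 18,000 / (27.95 × 10⁻⁵) = 64,400,716
N ≈ √64,400,716 ≈ 8,025.0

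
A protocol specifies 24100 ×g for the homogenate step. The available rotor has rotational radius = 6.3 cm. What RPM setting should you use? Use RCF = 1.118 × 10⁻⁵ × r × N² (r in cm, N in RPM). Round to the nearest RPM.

RCF = 1.118 × 10⁻⁵ × r × N²
24,100 = 1.118 × 10⁻⁵ × 6.3 × N²
N² = 24,100 / (7.0434 × 10⁻⁵) = 342,164,296
N ≈ √342,164,296 ≈ 18,497.7

≈ 18498 RPM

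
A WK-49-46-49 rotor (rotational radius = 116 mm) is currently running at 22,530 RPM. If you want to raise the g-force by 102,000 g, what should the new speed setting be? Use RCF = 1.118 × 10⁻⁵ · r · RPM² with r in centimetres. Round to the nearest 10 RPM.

≈ 35970 RPM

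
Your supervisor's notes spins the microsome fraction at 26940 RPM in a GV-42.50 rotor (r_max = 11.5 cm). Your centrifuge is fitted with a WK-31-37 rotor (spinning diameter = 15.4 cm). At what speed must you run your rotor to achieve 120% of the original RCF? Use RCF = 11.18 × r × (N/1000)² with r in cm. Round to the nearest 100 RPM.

RCF_original = 11.18 × 11.5 × (26.94)² = 11.18 × 11.5 × 725.7636 ≈ 93,311.4 × g
Target RCF = 1.2 × 93,311.4 ≈ 111,973.7 × g
Your rotor: r = 15.4 / 2 = 7.7 cm
111,973.7 = 11.18 × 7.7 × (N/1000)²
(N/1000)² = 111,973.7 / 86.086 = 1300.719
N = 1000 × √1300.719 ≈ 36,065.5

36100 RPM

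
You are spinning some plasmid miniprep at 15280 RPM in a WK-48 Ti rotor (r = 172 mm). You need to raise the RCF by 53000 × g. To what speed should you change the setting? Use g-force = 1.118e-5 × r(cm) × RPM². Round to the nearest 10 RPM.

r = 172 mm = 17.2 cm
Current RCF = 1.118 × 10⁻⁵ × 17.2 × (15280)² = 1.118 × 10⁻⁵ × 17.2 × 233,478,400 ≈ 44,897 × g
Target RCF = 44,897 + 53,000 = 97,897 × g
N² = 97,897 / (19.2296 × 10⁻⁵) = 509,095,353
N ≈ √509,095,353 ≈ 22,563.1

≈ 22560 RPM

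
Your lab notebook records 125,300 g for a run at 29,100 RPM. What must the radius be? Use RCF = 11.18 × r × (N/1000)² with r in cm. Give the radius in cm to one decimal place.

125300 = 11.18 × r × (29.1)²
r = 125300 / (11.18 × 846.81) = 125300 / 9467.336 ≈ 13.235 cm

13.2 cm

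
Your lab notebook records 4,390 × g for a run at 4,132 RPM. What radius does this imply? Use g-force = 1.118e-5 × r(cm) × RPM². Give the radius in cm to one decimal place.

4390 = 1.118 × 10⁻⁵ × r × (4132)²
r = 4390 / (1.118 × 10⁻⁵ × 17,073,424) = 4390 / 190.8809 ≈ 22.999 cm

≈ 23.0 cm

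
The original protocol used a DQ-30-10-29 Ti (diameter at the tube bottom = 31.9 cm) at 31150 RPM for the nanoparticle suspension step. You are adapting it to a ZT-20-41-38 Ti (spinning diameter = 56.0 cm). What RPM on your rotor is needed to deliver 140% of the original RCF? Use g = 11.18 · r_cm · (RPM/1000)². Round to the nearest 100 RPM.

Original rotor: r = 31.9 / 2 = 15.95 cm
RCF_original = 11.18 × 15.95 × (31.15)² = 11.18 × 15.95 × 970.3225 ≈ 173,028.9 × g
Target RCF = 1.4 × 173,028.9 ≈ 242,240.5 × g
Your rotor: r = 56.0 / 2 = 28 cm
242,240.5 = 11.18 × 28 × (N/1000)²
(N/1000)² = 242,240.5 / 313.04 = 773.8324
N = 1000 × √773.8324 ≈ 27,817.8

27800 RPM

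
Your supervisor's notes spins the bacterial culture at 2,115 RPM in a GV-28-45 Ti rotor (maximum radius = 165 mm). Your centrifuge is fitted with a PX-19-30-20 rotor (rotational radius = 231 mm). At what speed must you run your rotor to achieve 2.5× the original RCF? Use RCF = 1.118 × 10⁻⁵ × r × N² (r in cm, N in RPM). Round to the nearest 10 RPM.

Original rotor: r = 165 mm = 16.5 cm
RCF_original = 1.118 × 10⁻⁵ × 16.5 × (2115)² = 1.118 × 10⁻⁵ × 16.5 × 4,473,225 ≈ 825.2 × g
Target RCF = 2.5 × 825.2 ≈ 2,063 × g
Your rotor: r = 231 mm = 23.1 cm
2,063 = 1.118 × 10⁻⁵ × 23.1 × N²
N² = 2,063 / (25.8258 × 10⁻⁵) = 7,988,136
N ≈ √7,988,136 ≈ 2,826.3

≈ 2830 RPM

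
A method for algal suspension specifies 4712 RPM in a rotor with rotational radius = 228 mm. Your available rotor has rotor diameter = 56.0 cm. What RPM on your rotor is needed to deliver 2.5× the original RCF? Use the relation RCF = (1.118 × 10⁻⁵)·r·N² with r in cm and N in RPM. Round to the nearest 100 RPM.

6700 RPM

Original rotor: r = 228 mm = 22.8 cm
RCF = 1.118 × 10⁻⁵ × r × N²
RCF_original = 1.118 × 10⁻⁵ × 22.8 × (4712)² = 1.118 × 10⁻⁵ × 22.8 × 22,202,944 ≈ 5,659.6 × g
Target RCF = 2.5 × 5,659.6 ≈ 14,149 × g
Your rotor: r = 56.0 / 2 = 28 cm
14,149 = 1.118 × 10⁻⁵ × 28 × N²
N² = 14,149 / (31.304 × 10⁻⁵) = 45,198,697
N ≈ √45,198,697 ≈ 6,723.0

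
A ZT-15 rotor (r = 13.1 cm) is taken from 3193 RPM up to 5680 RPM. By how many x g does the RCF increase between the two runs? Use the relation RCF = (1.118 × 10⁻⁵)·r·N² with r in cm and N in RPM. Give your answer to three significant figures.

RCF₁ = 1.118 × 10⁻⁵ × 13.1 × (3193)² = 1.118 × 10⁻⁵ × 13.1 × 10,195,249 ≈ 1,493.2 × g
RCF₂ = 1.118 × 10⁻⁵ × 13.1 × (5680)² = 1.118 × 10⁻⁵ × 13.1 × 32,262,400 ≈ 4,725.1 × g
Increase = 4,725.1 − 1,493.2 = 3,231.9

≈ 3230 x g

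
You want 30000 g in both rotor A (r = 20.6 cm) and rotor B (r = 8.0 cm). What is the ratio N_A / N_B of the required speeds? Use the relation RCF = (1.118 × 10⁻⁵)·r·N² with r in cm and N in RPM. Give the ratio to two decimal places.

At fixed RCF, N ∝ 1/√r, so N_A/N_B = √(r_B/r_A) = √(8.0/20.6) = √0.388350 = 0.6232.

0.62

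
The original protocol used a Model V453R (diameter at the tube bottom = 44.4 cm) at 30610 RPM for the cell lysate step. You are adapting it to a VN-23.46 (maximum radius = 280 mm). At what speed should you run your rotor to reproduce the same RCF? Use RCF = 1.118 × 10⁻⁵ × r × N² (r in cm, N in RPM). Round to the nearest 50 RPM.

Original rotor: r = 44.4 / 2 = 22.2 cm
RCF_original = 1.118 × 10⁻⁵ × 22.2 × (30610)² = 1.118 × 10⁻⁵ × 22.2 × 936,972,100 ≈ 232,552.7 × g
Your rotor: r = 280 mm = 28.0 cm
232,552.7 = 1.118 × 10⁻⁵ × 28 × N²
N² = 232,552.7 / (31.304 × 10⁻⁵) = 742,884,935
N ≈ √742,884,935 ≈ 27,255.9

27250 RPM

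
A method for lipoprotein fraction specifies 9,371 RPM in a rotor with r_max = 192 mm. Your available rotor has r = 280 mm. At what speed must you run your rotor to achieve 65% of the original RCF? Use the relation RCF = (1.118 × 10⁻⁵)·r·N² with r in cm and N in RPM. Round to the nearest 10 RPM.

Original rotor: r = 192 mm = 19.2 cm
RCF_original = 1.118 × 10⁻⁵ × 19.2 × (9371)² = 1.118 × 10⁻⁵ × 19.2 × 87,815,641 ≈ 18,850.2 × g
Target RCF = 0.65 × 18,850.2 ≈ 12,252.6 × g
Your rotor: r = 280 mm = 28.0 cm
12,252.6 = 1.118 × 10⁻⁵ × 28 × N²
N² = 12,252.6 / (31.304 × 10⁻⁵) = 39,140,685
N ≈ √39,140,685 ≈ 6,256.3

≈ 6260 RPM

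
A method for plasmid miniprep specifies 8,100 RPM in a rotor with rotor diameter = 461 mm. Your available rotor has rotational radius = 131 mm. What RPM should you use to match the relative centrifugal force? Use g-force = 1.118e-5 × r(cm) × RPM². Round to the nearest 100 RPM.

≈ 10700 RPM

Original rotor: r = 461 mm / 2 = 230.5 mm = 23.05 cm
RCF_original = 1.118 × 10⁻⁵ × 23.05 × (8100)² = 1.118 × 10⁻⁵ × 23.05 × 65,610,000 ≈ 16,907.6 × g
Your rotor: r = 131 mm = 13.1 cm
16,907.6 = 1.118 × 10⁻⁵ × 13.1 × N²
N² = 16,907.6 / (14.6458 × 10⁻⁵) = 115,443,335
N ≈ √115,443,335 ≈ 10,744.5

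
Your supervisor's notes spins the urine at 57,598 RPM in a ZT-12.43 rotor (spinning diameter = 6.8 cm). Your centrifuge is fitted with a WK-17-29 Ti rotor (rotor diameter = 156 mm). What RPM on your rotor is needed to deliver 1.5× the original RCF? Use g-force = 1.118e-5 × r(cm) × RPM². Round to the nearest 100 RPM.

Original rotor: r = 6.8 / 2 = 3.4 cm
RCF = 1.118 × 10⁻⁵ × r × N²
RCF_original = 1.118 × 10⁻⁵ × 3.4 × (57598)² = 1.118 × 10⁻⁵ × 3.4 × 3,317,529,604 ≈ 126,105.9 × g
Target RCF = 1.5 × 126,105.9 ≈ 189,158.8 × g
Your rotor: r = 156 mm / 2 = 78 mm = 7.8 cm
189,158.8 = 1.118 × 10⁻⁵ × 7.8 × N²
N² = 189,158.8 / (8.7204 × 10⁻⁵) = 2,169,152,791
N ≈ √2,169,152,791 ≈ 46,574.2

≈ 46600 RPM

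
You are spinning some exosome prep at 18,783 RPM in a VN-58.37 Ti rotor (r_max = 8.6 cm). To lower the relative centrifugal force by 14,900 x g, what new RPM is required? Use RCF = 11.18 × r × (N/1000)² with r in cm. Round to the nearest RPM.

Current RCF = 11.18 × 8.6 × (18.783)² = 11.18 × 8.6 × 352.801089 ≈ 33,921.1 × g
Target RCF = 33,921.1 − 14,900 = 19,021.1 × g
(N/1000)² = 19,021.1 / 96.148 = 197.8315
N = 1000 × √197.8315 ≈ 14,065.3

≈ 14065 RPM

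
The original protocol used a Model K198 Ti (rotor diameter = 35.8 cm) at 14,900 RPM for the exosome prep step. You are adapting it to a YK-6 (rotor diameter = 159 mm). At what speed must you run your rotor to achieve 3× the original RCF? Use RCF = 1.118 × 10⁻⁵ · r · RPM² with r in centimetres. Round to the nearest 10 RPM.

Original rotor: r = 35.8 / 2 = 17.9 cm
RCF_original = 1.118 × 10⁻⁵ × 17.9 × (14900)² = 1.118 × 10⁻⁵ × 17.9 × 222,010,000 ≈ 44,429.1 × g
Target RCF = 3 × 44,429.1 ≈ 133,287.3 × g
Your rotor: r = 159 mm / 2 = 79.5 mm = 7.95 cm
133,287.3 = 1.118 × 10⁻⁵ × 7.95 × N²
N² = 133,287.3 / (8.8881 × 10⁻⁵) = 1,499,615,216
N ≈ √1,499,615,216 ≈ 38,724.9

≈ 38720 RPM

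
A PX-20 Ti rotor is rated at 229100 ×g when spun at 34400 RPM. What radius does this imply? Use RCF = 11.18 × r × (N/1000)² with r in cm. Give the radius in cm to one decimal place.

17.3 cm

RCF = 11.18 × r × (N/1000)²
229100 = 11.18 × r × (34.4)²
r = 229100 / (11.18 × 1183.36) = 229100 / 13229.96 ≈ 17.317 cm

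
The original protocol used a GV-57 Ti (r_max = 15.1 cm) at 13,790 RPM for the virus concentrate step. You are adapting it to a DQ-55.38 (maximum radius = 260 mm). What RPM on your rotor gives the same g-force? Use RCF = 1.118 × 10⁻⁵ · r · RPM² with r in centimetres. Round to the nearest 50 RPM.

RCF_original = 1.118 × 10⁻⁵ × 15.1 × (13790)² = 1.118 × 10⁻⁵ × 15.1 × 190,164,100 ≈ 32,103.1 × g
Your rotor: r = 260 mm = 26.0 cm
32,103.1 = 1.118 × 10⁻⁵ × 26 × N²
N² = 32,103.1 / (29.068 × 10⁻⁵) = 110,441,379
N ≈ √110,441,379 ≈ 10,509.1

10500 RPM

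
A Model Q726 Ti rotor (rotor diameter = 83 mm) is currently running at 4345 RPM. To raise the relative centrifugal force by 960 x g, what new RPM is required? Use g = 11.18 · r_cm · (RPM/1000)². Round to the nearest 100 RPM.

r = 83 mm / 2 = 41.5 mm = 4.15 cm
Current RCF = 11.18 × 4.15 × (4.345)² = 11.18 × 4.15 × 18.879025 ≈ 875.9 × g
Target RCF = 875.9 + 960 = 1,835.9 × g
(N/1000)² = 1,835.9 / 46.397 = 39.56937
N = 1000 × √39.56937 ≈ 6,290.4

6300 RPM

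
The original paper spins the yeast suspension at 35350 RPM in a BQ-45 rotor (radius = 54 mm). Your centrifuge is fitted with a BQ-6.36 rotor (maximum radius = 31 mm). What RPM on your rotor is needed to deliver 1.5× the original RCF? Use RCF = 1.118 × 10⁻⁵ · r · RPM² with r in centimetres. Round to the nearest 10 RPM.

≈ 57140 RPM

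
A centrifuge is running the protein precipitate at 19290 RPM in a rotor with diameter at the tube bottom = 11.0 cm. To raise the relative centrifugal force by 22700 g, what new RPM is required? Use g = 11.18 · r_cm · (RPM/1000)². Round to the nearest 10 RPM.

r = 11.0 / 2 = 5.5 cm
Current RCF = 11.18 × 5.5 × (19.29)² = 11.18 × 5.5 × 372.1041 ≈ 22,880.7 × g
Target RCF = 22,880.7 + 22,700 = 45,580.7 × g
(N/1000)² = 45,580.7 / 61.49 = 741.2701
N = 1000 × √741.2701 ≈ 27,226.3

27230 RPM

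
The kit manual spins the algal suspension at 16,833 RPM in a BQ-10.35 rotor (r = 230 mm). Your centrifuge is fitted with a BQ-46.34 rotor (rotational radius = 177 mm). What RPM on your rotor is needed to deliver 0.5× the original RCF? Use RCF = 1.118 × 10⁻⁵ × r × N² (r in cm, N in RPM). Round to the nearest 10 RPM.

Original rotor: r = 230 mm = 23.0 cm
RCF_original = 1.118 × 10⁻⁵ × 23 × (16833)² = 1.118 × 10⁻⁵ × 23 × 283,349,889 ≈ 72,860.6 × g
Target RCF = 0.5 × 72,860.6 ≈ 36,430.3 × g
Your rotor: r = 177 mm = 17.7 cm
36,430.3 = 1.118 × 10⁻⁵ × 17.7 × N²
N² = 36,430.3 / (19.7886 × 10⁻⁵) = 184,097,410
N ≈ √184,097,410 ≈ 13,568.3

13570 RPM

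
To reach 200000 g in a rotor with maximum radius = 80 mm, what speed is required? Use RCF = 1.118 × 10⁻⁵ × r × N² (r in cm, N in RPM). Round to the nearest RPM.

r = 80 mm = 8.0 cm
200,000 = 1.118 × 10⁻⁵ × 8 × N²
N² = 200,000 / (8.944 × 10⁻⁵) = 2,236,135,957
N ≈ √2,236,135,957 ≈ 47,287.8

47288 RPM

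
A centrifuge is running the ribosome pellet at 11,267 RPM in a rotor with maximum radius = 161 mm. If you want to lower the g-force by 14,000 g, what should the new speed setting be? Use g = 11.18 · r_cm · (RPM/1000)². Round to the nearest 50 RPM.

N₂ ≈ 7000 RPM

r = 161 mm = 16.1 cm
Current RCF = 11.18 × 16.1 × (11.267)² = 11.18 × 16.1 × 126.945289 ≈ 22,849.9 × g
Target RCF = 22,849.9 − 14,000 = 8,849.9 × g
(N/1000)² = 8,849.9 / 179.998 = 49.16666
N = 1000 × √49.16666 ≈ 7,011.9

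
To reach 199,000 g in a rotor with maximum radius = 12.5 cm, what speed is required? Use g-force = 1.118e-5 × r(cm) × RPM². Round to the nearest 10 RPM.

199,000 = 1.118 × 10⁻⁵ × 12.5 × N²
N² = 199,000 / (13.975 × 10⁻⁵) = 1,423,971,377
N ≈ √1,423,971,377 ≈ 37,735.5

≈ 37740 RPM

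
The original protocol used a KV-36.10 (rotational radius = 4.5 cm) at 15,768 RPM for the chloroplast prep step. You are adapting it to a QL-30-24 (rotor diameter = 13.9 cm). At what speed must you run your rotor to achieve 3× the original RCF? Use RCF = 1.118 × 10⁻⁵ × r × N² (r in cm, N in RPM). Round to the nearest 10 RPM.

RCF = 1.118 × 10⁻⁵ × r × N²
RCF_original = 1.118 × 10⁻⁵ × 4.5 × (15768)² = 1.118 × 10⁻⁵ × 4.5 × 248,629,824 ≈ 12,508.6 × g
Target RCF = 3 × 12,508.6 ≈ 37,525.8 × g
Your rotor: r = 13.9 / 2 = 6.95 cm
37,525.8 = 1.118 × 10⁻⁵ × 6.95 × N²
N² = 37,525.8 / (7.7701 × 10⁻⁵) = 482,951,313
N ≈ √482,951,313 ≈ 21,976.2

≈ 21980 RPM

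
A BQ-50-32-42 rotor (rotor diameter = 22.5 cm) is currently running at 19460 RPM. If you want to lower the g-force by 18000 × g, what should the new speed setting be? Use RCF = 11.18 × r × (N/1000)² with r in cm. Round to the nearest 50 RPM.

r = 22.5 / 2 = 11.25 cm
Current RCF = 11.18 × 11.25 × (19.46)² = 11.18 × 11.25 × 378.6916 ≈ 47,629.9 × g
Target RCF = 47,629.9 − 18,000 = 29,629.9 × g
(N/1000)² = 29,629.9 / 125.775 = 235.5786
N = 1000 × √235.5786 ≈ 15,348.6

N₂ ≈ 15350 RPM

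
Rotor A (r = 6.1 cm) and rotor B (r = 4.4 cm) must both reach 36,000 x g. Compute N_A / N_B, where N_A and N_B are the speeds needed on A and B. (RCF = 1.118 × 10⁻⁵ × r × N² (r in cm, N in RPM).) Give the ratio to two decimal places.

0.85

At fixed RCF, N ∝ 1/√r, so N_A/N_B = √(r_B/r_A) = √(4.4/6.1) = √0.721311 = 0.8493.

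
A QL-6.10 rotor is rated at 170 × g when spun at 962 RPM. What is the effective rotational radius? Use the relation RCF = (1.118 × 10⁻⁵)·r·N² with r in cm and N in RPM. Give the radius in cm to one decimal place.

170 = 1.118 × 10⁻⁵ × r × (962)²
r = 170 / (1.118 × 10⁻⁵ × 925,444) = 170 / 10.34646 ≈ 16.431 cm

r ≈ 16.4 cm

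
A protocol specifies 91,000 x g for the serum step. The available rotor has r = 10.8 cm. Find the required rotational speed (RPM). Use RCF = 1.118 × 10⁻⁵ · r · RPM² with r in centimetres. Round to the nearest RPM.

N ≈ 27453 RPM

RCF = 1.118 × 10⁻⁵ × r × N²
91,000 = 1.118 × 10⁻⁵ × 10.8 × N²
N² = 91,000 / (12.0744 × 10⁻⁵) = 753,660,637
N ≈ √753,660,637 ≈ 27,452.9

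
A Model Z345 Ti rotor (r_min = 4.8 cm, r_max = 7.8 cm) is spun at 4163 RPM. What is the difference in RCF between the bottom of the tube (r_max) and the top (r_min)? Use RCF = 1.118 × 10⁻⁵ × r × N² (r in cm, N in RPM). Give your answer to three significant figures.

≈ 581 x g

RCF_max = 1.118 × 10⁻⁵ × 7.8 × (4163)² = 1.118 × 10⁻⁵ × 7.8 × 17,330,569 ≈ 1,511.3 × g
RCF_min = 1.118 × 10⁻⁵ × 4.8 × (4163)² = 1.118 × 10⁻⁵ × 4.8 × 17,330,569 ≈ 930 × g
ΔRCF = 1,511.3 − 930 = 581.3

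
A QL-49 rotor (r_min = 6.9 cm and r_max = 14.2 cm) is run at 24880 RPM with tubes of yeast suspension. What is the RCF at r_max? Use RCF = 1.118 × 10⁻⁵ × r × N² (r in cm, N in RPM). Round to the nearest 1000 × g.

≈ 98000 x g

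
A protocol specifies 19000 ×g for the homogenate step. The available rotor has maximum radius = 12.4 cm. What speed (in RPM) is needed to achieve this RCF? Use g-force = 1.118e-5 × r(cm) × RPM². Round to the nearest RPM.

N ≈ 11707 RPM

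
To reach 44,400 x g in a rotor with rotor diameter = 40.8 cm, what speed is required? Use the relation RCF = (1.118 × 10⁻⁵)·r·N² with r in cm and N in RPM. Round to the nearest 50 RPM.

r = 40.8 / 2 = 20.4 cm
RCF = 1.118 × 10⁻⁵ × r × N²
44,400 = 1.118 × 10⁻⁵ × 20.4 × N²
N² = 44,400 / (22.8072 × 10⁻⁵) = 194,675,366
N ≈ √194,675,366 ≈ 13,952.6

13950 RPM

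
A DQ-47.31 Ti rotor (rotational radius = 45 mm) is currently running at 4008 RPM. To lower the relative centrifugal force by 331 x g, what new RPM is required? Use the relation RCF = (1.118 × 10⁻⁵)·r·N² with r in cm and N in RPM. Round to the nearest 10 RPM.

r = 45 mm = 4.5 cm
Current RCF = 1.118 × 10⁻⁵ × 4.5 × (4008)² = 1.118 × 10⁻⁵ × 4.5 × 16,064,064 ≈ 808.2 × g
Target RCF = 808.2 − 331 = 477.2 × g
N² = 477.2 / (5.031 × 10⁻⁵) = 9,485,192
N ≈ √9,485,192 ≈ 3,079.8

N₂ ≈ 3080 RPM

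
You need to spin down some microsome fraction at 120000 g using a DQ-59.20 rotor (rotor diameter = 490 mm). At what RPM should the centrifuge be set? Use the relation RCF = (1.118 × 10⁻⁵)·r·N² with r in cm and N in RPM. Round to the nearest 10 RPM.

≈ 20930 RPM

r = 490 mm / 2 = 245 mm = 24.5 cm
120,000 = 1.118 × 10⁻⁵ × 24.5 × N²
N² = 120,000 / (27.391 × 10⁻⁵) = 438,100,106
N ≈ √438,100,106 ≈ 20,930.8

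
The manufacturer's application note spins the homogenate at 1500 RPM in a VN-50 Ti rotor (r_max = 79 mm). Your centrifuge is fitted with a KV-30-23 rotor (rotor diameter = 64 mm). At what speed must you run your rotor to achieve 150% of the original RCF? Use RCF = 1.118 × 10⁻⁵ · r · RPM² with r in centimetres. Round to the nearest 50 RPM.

≈ 2900 RPM

Original rotor: r = 79 mm = 7.9 cm
RCF_original = 1.118 × 10⁻⁵ × 7.9 × (1500)² = 1.118 × 10⁻⁵ × 7.9 × 2,250,000 ≈ 198.7 × g
Target RCF = 1.5 × 198.7 ≈ 298 × g
Your rotor: r = 64 mm / 2 = 32 mm = 3.2 cm
298 = 1.118 × 10⁻⁵ × 3.2 × N²
N² = 298 / (3.5776 × 10⁻⁵) = 8,329,606
N ≈ √8,329,606 ≈ 2,886.1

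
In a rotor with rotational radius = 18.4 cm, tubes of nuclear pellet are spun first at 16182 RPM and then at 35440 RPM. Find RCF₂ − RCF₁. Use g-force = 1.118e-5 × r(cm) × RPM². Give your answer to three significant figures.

RCF₁ = 1.118 × 10⁻⁵ × 18.4 × (16182)² = 1.118 × 10⁻⁵ × 18.4 × 261,857,124 ≈ 53,867.2 × g
RCF₂ = 1.118 × 10⁻⁵ × 18.4 × (35440)² = 1.118 × 10⁻⁵ × 18.4 × 1,255,993,600 ≈ 258,373 × g
Increase = 258,373 − 53,867.2 = 204,505.8

≈ 205000 g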